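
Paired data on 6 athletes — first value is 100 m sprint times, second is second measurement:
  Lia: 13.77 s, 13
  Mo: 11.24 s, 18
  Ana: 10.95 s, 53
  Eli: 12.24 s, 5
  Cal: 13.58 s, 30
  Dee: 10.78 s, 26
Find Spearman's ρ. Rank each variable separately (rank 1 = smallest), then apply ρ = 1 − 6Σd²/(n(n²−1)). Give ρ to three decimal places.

-0.429

Ranks of variable 1: 6, 3, 2, 4, 5, 1
Ranks of variable 2: 2, 3, 6, 1, 5, 4
d = r₁ − r₂: 4, 0, -4, 3, 0, -3
d²: 16, 0, 16, 9, 0, 9; Σd² = 50
ρ = 1 − 6·50/(6·35) = 1 − 300/210 = -0.429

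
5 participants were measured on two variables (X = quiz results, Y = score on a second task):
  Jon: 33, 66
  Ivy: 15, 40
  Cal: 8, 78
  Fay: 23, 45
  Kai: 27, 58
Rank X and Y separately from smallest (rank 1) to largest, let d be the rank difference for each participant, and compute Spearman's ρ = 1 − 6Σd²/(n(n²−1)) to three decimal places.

0.000

Ranks of variable 1: 5, 2, 1, 3, 4
Ranks of variable 2: 4, 1, 5, 2, 3
d = r₁ − r₂: 1, 1, -4, 1, 1
d²: 1, 1, 16, 1, 1; Σd² = 20
ρ = 1 − 6·20/(5·24) = 1 − 120/120 = 0.000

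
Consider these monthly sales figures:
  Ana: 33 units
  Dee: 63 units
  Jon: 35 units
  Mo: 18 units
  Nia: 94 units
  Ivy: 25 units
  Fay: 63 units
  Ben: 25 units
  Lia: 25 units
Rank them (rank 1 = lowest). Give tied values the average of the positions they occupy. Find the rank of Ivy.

Sorted (ascending): 18, 25, 25, 25, 33, 35, 63, 63, 94
The 3 values of 25 occupy positions 2–4 → average rank 3.
The 2 values of 63 occupy positions 7–8 → average rank (7+8)/2 = 7.5.
Ivy has value 25 units → rank 3.

3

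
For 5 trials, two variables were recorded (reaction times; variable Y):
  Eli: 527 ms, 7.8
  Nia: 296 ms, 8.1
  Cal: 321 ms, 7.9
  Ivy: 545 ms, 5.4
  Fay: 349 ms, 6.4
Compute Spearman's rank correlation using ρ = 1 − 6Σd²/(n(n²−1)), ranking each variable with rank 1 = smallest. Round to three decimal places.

Ranks of variable 1: 4, 1, 2, 5, 3
Ranks of variable 2: 3, 5, 4, 1, 2
d = r₁ − r₂: 1, -4, -2, 4, 1
d²: 1, 16, 4, 16, 1; Σd² = 38
ρ = 1 − 6·38/(5·24) = 1 − 228/120 = -0.900

-0.900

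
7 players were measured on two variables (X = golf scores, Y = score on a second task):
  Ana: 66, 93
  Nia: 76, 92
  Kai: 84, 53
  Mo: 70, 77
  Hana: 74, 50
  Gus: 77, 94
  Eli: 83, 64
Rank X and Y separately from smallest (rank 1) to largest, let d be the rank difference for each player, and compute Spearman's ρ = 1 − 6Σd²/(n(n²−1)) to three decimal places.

Ranks of variable 1: 1, 4, 7, 2, 3, 5, 6
Ranks of variable 2: 6, 5, 2, 4, 1, 7, 3
d = r₁ − r₂: -5, -1, 5, -2, 2, -2, 3
d²: 25, 1, 25, 4, 4, 4, 9; Σd² = 72
ρ = 1 − 6·72/(7·48) = 1 − 432/336 = -0.286

-0.286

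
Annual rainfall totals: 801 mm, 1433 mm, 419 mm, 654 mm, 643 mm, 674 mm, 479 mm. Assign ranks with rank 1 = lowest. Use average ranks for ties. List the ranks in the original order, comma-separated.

6, 7, 1, 4, 3, 5, 2

Sorted (ascending): 419, 479, 643, 654, 674, 801, 1433
No ties — each value takes its position as its rank.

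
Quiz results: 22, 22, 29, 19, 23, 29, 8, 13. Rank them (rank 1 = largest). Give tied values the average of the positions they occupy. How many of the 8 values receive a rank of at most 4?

Sorted (descending): 29, 29, 23, 22, 22, 19, 13, 8
The 2 values of 29 occupy positions 1–2 → average rank (1+2)/2 = 1.5.
The 2 values of 22 occupy positions 4–5 → average rank (4+5)/2 = 4.5.
Ranks ≤ 4: {1.5, 1.5, 3} → 3 values.

3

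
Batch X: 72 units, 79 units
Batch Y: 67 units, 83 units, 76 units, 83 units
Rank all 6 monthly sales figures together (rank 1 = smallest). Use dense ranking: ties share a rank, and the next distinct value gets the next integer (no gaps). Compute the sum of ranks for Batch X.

6

Sorted (ascending): 67, 72, 76, 79, 83, 83
The 2 values of 83 share dense rank 5.
Remaining distinct values take the next consecutive integers.
Batch X values → pooled ranks: 72→2, 79→4
Rank sum = 2 + 4 = 6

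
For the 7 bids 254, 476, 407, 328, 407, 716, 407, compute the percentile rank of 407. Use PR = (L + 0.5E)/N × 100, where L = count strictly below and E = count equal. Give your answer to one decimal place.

N = 7.
Strictly below 407: 2. Equal to 407: 3.
PR = (2 + 0.5·3)/7 × 100 = 50.0

50.0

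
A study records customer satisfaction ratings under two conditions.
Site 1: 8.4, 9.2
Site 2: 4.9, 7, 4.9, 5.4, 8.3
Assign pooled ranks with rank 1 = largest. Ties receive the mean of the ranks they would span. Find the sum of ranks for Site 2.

25

Sorted (descending): 9.2, 8.4, 8.3, 7, 5.4, 4.9, 4.9
The 2 values of 4.9 occupy positions 6–7 → average rank (6+7)/2 = 6.5.
Site 2 values → pooled ranks: 4.9→6.5, 7→4, 4.9→6.5, 5.4→5, 8.3→3
Rank sum = 6.5 + 4 + 6.5 + 5 + 3 = 25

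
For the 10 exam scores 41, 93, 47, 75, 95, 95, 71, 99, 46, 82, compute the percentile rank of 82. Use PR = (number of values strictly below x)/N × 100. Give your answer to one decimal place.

N = 10.
Strictly below 82: 5. Equal to 82: 1.
PR = 5/10 × 100 = 50.0

50.0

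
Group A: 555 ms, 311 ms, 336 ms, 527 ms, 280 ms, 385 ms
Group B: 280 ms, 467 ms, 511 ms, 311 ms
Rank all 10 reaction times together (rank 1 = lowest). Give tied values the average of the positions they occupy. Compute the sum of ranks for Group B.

Sorted (ascending): 280, 280, 311, 311, 336, 385, 467, 511, 527, 555
The 2 values of 280 occupy positions 1–2 → average rank (1+2)/2 = 1.5.
The 2 values of 311 occupy positions 3–4 → average rank (3+4)/2 = 3.5.
Group B values → pooled ranks: 280→1.5, 467→7, 511→8, 311→3.5
Rank sum = 1.5 + 7 + 8 + 3.5 = 20

20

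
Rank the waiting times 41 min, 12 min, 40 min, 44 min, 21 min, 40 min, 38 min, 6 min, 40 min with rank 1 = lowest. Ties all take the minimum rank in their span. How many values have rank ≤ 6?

7

Sorted (ascending): 6, 12, 21, 38, 40, 40, 40, 41, 44
The 3 values of 40 occupy positions 5–7 → each gets rank 5.
Ranks ≤ 6: {1, 2, 3, 4, 5, 5, 5} → 7 values.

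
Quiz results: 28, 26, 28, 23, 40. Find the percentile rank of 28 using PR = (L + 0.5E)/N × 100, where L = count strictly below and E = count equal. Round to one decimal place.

60.0

N = 5.
Strictly below 28: 2. Equal to 28: 2.
PR = (2 + 0.5·2)/5 × 100 = 60.0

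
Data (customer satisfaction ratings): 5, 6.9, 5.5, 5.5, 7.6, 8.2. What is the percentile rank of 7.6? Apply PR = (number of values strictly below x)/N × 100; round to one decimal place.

N = 6.
Strictly below 7.6: 4. Equal to 7.6: 1.
PR = 4/6 × 100 = 66.7

66.7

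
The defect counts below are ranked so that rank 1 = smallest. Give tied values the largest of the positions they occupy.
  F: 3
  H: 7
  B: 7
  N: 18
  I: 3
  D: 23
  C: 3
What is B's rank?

5

Sorted (ascending): 3, 3, 3, 7, 7, 18, 23
The 3 values of 3 occupy positions 1–3 → each gets rank 3.
The 2 values of 7 occupy positions 4–5 → each gets rank 5.
B has value 7 → rank 5.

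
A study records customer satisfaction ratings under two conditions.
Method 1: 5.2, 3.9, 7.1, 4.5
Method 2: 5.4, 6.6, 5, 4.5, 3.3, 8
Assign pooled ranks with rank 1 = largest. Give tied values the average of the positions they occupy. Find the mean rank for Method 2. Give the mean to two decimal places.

5.25

Sorted (descending): 8, 7.1, 6.6, 5.4, 5.2, 5, 4.5, 4.5, 3.9, 3.3
The 2 values of 4.5 occupy positions 7–8 → average rank (7+8)/2 = 7.5.
Method 2 values → pooled ranks: 5.4→4, 6.6→3, 5→6, 4.5→7.5, 3.3→10, 8→1
Mean rank = (4 + 3 + 6 + 7.5 + 10 + 1) / 6 = 5.25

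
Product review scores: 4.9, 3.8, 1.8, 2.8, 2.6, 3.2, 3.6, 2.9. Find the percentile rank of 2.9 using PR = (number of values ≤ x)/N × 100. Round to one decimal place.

N = 8.
Strictly below 2.9: 3. Equal to 2.9: 1.
PR = 4/8 × 100 = 50.0

50.0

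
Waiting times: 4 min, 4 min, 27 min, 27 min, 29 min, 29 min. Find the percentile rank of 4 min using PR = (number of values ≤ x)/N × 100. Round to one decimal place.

33.3

N = 6.
Strictly below 4: 0. Equal to 4: 2.
PR = 2/6 × 100 = 33.3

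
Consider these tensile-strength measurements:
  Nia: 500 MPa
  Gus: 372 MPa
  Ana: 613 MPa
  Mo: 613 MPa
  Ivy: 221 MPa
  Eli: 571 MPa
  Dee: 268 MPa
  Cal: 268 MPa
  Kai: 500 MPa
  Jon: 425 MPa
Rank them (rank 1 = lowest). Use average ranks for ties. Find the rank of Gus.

Sorted (ascending): 221, 268, 268, 372, 425, 500, 500, 571, 613, 613
The 2 values of 268 occupy positions 2–3 → average rank (2+3)/2 = 2.5.
The 2 values of 500 occupy positions 6–7 → average rank (6+7)/2 = 6.5.
The 2 values of 613 occupy positions 9–10 → average rank (9+10)/2 = 9.5.
Gus has value 372 MPa → rank 4.

4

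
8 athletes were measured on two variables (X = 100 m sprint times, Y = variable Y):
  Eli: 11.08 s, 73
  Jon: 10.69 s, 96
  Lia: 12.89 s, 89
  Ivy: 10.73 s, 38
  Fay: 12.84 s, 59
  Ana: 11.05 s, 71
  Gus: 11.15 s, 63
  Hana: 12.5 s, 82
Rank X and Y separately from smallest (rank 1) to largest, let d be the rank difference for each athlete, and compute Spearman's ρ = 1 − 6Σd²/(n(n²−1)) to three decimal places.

0.024

Ranks of variable 1: 4, 1, 8, 2, 7, 3, 5, 6
Ranks of variable 2: 5, 8, 7, 1, 2, 4, 3, 6
d = r₁ − r₂: -1, -7, 1, 1, 5, -1, 2, 0
d²: 1, 49, 1, 1, 25, 1, 4, 0; Σd² = 82
ρ = 1 − 6·82/(8·63) = 1 − 492/504 = 0.024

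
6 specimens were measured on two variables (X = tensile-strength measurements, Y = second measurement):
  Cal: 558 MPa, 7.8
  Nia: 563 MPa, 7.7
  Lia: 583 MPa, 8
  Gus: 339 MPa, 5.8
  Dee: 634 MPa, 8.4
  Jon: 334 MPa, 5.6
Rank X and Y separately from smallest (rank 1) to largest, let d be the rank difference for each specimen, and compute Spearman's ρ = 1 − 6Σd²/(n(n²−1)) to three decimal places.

0.943

Ranks of variable 1: 3, 4, 5, 2, 6, 1
Ranks of variable 2: 4, 3, 5, 2, 6, 1
d = r₁ − r₂: -1, 1, 0, 0, 0, 0
d²: 1, 1, 0, 0, 0, 0; Σd² = 2
ρ = 1 − 6·2/(6·35) = 1 − 12/210 = 0.943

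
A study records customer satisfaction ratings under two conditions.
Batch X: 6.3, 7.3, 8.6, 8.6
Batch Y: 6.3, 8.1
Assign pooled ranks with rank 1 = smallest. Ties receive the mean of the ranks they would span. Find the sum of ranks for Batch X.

15.5

Sorted (ascending): 6.3, 6.3, 7.3, 8.1, 8.6, 8.6
The 2 values of 6.3 occupy positions 1–2 → average rank (1+2)/2 = 1.5.
The 2 values of 8.6 occupy positions 5–6 → average rank (5+6)/2 = 5.5.
Batch X values → pooled ranks: 6.3→1.5, 7.3→3, 8.6→5.5, 8.6→5.5
Rank sum = 1.5 + 3 + 5.5 + 5.5 = 15.5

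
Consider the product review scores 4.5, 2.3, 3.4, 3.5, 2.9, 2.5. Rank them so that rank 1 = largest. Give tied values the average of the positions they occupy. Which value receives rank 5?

2.5

Sorted (descending): 4.5, 3.5, 3.4, 2.9, 2.5, 2.3
No ties — each value takes its position as its rank.
Rank 5 → value 2.5.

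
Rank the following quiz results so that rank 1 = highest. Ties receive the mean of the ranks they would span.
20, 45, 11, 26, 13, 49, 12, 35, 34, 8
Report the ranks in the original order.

Sorted (descending): 49, 45, 35, 34, 26, 20, 13, 12, 11, 8
No ties — each value takes its position as its rank.

6, 2, 9, 5, 7, 1, 8, 3, 4, 10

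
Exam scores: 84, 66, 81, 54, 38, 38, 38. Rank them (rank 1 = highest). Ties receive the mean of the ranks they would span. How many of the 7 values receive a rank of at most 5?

4

Sorted (descending): 84, 81, 66, 54, 38, 38, 38
The 3 values of 38 occupy positions 5–7 → average rank 6.
Ranks ≤ 5: {1, 2, 3, 4} → 4 values.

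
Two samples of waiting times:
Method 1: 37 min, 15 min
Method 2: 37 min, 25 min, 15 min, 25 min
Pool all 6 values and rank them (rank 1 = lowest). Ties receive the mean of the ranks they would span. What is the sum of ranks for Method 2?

14

Sorted (ascending): 15, 15, 25, 25, 37, 37
The 2 values of 15 occupy positions 1–2 → average rank (1+2)/2 = 1.5.
The 2 values of 25 occupy positions 3–4 → average rank (3+4)/2 = 3.5.
The 2 values of 37 occupy positions 5–6 → average rank (5+6)/2 = 5.5.
Method 2 values → pooled ranks: 37→5.5, 25→3.5, 15→1.5, 25→3.5
Rank sum = 5.5 + 3.5 + 1.5 + 3.5 = 14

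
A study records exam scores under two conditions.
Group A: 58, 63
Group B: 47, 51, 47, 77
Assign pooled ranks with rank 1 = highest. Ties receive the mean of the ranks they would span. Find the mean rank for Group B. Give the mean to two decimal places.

Sorted (descending): 77, 63, 58, 51, 47, 47
The 2 values of 47 occupy positions 5–6 → average rank (5+6)/2 = 5.5.
Group B values → pooled ranks: 47→5.5, 51→4, 47→5.5, 77→1
Mean rank = (5.5 + 4 + 5.5 + 1) / 4 = 4.00

4.00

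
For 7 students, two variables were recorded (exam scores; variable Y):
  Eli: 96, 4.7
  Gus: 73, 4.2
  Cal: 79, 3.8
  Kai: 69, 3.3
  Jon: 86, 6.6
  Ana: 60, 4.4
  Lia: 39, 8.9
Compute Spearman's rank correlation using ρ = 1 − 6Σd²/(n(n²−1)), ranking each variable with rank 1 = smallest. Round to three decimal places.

-0.036

Ranks of variable 1: 7, 4, 5, 3, 6, 2, 1
Ranks of variable 2: 5, 3, 2, 1, 6, 4, 7
d = r₁ − r₂: 2, 1, 3, 2, 0, -2, -6
d²: 4, 1, 9, 4, 0, 4, 36; Σd² = 58
ρ = 1 − 6·58/(7·48) = 1 − 348/336 = -0.036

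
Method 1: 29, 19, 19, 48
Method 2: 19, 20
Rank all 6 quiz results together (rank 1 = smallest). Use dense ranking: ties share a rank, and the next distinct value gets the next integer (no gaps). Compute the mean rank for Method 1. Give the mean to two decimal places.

Sorted (ascending): 19, 19, 19, 20, 29, 48
The 3 values of 19 share dense rank 1.
Remaining distinct values take the next consecutive integers.
Method 1 values → pooled ranks: 29→3, 19→1, 19→1, 48→4
Mean rank = (3 + 1 + 1 + 4) / 4 = 2.25

2.25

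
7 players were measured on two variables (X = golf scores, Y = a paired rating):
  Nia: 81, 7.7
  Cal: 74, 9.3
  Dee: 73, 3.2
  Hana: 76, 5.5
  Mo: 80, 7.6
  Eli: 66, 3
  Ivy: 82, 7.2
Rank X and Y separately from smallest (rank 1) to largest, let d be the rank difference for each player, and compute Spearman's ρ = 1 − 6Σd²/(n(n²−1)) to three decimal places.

Ranks of variable 1: 6, 3, 2, 4, 5, 1, 7
Ranks of variable 2: 6, 7, 2, 3, 5, 1, 4
d = r₁ − r₂: 0, -4, 0, 1, 0, 0, 3
d²: 0, 16, 0, 1, 0, 0, 9; Σd² = 26
ρ = 1 − 6·26/(7·48) = 1 − 156/336 = 0.536

0.536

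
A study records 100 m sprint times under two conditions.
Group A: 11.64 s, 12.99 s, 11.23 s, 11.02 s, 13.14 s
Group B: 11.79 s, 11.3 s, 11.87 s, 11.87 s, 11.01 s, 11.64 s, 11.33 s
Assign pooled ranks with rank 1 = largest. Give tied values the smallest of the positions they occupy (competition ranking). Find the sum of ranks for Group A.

Sorted (descending): 13.14, 12.99, 11.87, 11.87, 11.79, 11.64, 11.64, 11.33, 11.3, 11.23, 11.02, 11.01
The 2 values of 11.87 occupy positions 3–4 → each gets rank 3.
The 2 values of 11.64 occupy positions 6–7 → each gets rank 6.
Group A values → pooled ranks: 11.64→6, 12.99→2, 11.23→10, 11.02→11, 13.14→1
Rank sum = 6 + 2 + 10 + 11 + 1 = 30

30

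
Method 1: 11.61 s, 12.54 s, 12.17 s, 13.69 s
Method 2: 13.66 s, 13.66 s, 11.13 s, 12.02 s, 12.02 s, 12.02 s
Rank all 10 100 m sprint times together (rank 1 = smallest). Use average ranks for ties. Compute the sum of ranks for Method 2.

30

Sorted (ascending): 11.13, 11.61, 12.02, 12.02, 12.02, 12.17, 12.54, 13.66, 13.66, 13.69
The 3 values of 12.02 occupy positions 3–5 → average rank 4.
The 2 values of 13.66 occupy positions 8–9 → average rank (8+9)/2 = 8.5.
Method 2 values → pooled ranks: 13.66→8.5, 13.66→8.5, 11.13→1, 12.02→4, 12.02→4, 12.02→4
Rank sum = 8.5 + 8.5 + 1 + 4 + 4 + 4 = 30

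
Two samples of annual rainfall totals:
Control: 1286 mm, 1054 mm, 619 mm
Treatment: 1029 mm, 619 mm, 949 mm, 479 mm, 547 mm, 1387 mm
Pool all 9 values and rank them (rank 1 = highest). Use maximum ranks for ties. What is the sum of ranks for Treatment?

Sorted (descending): 1387, 1286, 1054, 1029, 949, 619, 619, 547, 479
The 2 values of 619 occupy positions 6–7 → each gets rank 7.
Treatment values → pooled ranks: 1029→4, 619→7, 949→5, 479→9, 547→8, 1387→1
Rank sum = 4 + 7 + 5 + 9 + 8 + 1 = 34

34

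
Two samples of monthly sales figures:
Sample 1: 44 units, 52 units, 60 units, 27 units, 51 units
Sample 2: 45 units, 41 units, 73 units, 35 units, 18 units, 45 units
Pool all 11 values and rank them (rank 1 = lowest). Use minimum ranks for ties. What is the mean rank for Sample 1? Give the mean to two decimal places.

Sorted (ascending): 18, 27, 35, 41, 44, 45, 45, 51, 52, 60, 73
The 2 values of 45 occupy positions 6–7 → each gets rank 6.
Sample 1 values → pooled ranks: 44→5, 52→9, 60→10, 27→2, 51→8
Mean rank = (5 + 9 + 10 + 2 + 8) / 5 = 6.80

6.80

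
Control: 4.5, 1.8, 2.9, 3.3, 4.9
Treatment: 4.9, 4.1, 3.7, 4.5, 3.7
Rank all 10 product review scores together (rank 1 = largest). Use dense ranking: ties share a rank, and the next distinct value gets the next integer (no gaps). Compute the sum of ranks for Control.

Sorted (descending): 4.9, 4.9, 4.5, 4.5, 4.1, 3.7, 3.7, 3.3, 2.9, 1.8
The 2 values of 4.9 share dense rank 1.
The 2 values of 4.5 share dense rank 2.
The 2 values of 3.7 share dense rank 4.
Remaining distinct values take the next consecutive integers.
Control values → pooled ranks: 4.5→2, 1.8→7, 2.9→6, 3.3→5, 4.9→1
Rank sum = 2 + 7 + 6 + 5 + 1 = 21

21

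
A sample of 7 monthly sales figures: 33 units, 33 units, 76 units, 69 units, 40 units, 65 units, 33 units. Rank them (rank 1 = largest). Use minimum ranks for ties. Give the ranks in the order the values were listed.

5, 5, 1, 2, 4, 3, 5

Sorted (descending): 76, 69, 65, 40, 33, 33, 33
The 3 values of 33 occupy positions 5–7 → each gets rank 5.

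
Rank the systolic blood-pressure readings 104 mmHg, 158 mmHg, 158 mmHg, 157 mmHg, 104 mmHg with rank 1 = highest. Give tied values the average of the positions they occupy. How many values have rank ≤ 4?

Sorted (descending): 158, 158, 157, 104, 104
The 2 values of 158 occupy positions 1–2 → average rank (1+2)/2 = 1.5.
The 2 values of 104 occupy positions 4–5 → average rank (4+5)/2 = 4.5.
Ranks ≤ 4: {1.5, 1.5, 3} → 3 values.

3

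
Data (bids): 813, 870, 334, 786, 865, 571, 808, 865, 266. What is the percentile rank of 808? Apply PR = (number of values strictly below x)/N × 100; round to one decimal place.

N = 9.
Strictly below 808: 4. Equal to 808: 1.
PR = 4/9 × 100 = 44.4

44.4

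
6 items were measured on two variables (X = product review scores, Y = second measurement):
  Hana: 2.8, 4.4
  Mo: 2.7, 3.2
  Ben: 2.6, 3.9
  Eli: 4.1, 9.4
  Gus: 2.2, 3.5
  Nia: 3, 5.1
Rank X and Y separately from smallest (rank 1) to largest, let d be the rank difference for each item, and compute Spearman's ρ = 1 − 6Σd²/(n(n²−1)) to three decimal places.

0.829

Ranks of variable 1: 4, 3, 2, 6, 1, 5
Ranks of variable 2: 4, 1, 3, 6, 2, 5
d = r₁ − r₂: 0, 2, -1, 0, -1, 0
d²: 0, 4, 1, 0, 1, 0; Σd² = 6
ρ = 1 − 6·6/(6·35) = 1 − 36/210 = 0.829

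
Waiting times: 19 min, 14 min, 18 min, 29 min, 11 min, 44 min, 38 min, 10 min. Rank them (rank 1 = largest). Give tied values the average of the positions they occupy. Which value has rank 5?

Sorted (descending): 44, 38, 29, 19, 18, 14, 11, 10
No ties — each value takes its position as its rank.
Rank 5 → value 18.

18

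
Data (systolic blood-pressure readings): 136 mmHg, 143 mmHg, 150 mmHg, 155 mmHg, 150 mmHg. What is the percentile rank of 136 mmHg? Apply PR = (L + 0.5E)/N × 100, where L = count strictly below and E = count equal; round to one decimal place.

10.0

N = 5.
Strictly below 136: 0. Equal to 136: 1.
PR = (0 + 0.5·1)/5 × 100 = 10.0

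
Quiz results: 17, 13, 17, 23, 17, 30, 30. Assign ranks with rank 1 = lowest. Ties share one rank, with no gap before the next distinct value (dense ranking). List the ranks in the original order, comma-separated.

Sorted (ascending): 13, 17, 17, 17, 23, 30, 30
The 3 values of 17 share dense rank 2.
The 2 values of 30 share dense rank 4.
Remaining distinct values take the next consecutive integers.

2, 1, 2, 3, 2, 4, 4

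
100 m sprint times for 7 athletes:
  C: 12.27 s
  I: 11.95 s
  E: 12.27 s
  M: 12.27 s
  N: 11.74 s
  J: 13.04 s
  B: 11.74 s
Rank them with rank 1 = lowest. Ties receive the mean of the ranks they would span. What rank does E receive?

5

Sorted (ascending): 11.74, 11.74, 11.95, 12.27, 12.27, 12.27, 13.04
The 2 values of 11.74 occupy positions 1–2 → average rank (1+2)/2 = 1.5.
The 3 values of 12.27 occupy positions 4–6 → average rank 5.
E has value 12.27 s → rank 5.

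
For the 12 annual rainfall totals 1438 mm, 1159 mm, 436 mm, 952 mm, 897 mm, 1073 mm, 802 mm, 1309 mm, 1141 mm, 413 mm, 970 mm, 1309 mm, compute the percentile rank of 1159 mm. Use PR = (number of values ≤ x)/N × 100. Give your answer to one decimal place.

N = 12.
Strictly below 1159: 8. Equal to 1159: 1.
PR = 9/12 × 100 = 75.0

75.0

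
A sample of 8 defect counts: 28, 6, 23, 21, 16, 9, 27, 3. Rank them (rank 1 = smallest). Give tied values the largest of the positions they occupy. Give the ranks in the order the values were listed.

Sorted (ascending): 3, 6, 9, 16, 21, 23, 27, 28
No ties — each value takes its position as its rank.

8, 2, 6, 5, 4, 3, 7, 1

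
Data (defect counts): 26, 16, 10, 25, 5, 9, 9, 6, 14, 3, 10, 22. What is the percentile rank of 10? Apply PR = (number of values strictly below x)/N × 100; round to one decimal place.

N = 12.
Strictly below 10: 5. Equal to 10: 2.
PR = 5/12 × 100 = 41.7

41.7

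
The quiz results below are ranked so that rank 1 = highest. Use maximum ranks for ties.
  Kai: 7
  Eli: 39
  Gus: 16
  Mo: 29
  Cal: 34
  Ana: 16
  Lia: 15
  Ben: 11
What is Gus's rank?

Sorted (descending): 39, 34, 29, 16, 16, 15, 11, 7
The 2 values of 16 occupy positions 4–5 → each gets rank 5.
Gus has value 16 → rank 5.

5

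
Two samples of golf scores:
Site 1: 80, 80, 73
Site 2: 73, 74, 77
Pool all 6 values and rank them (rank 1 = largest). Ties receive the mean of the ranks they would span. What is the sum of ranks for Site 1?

8.5

Sorted (descending): 80, 80, 77, 74, 73, 73
The 2 values of 80 occupy positions 1–2 → average rank (1+2)/2 = 1.5.
The 2 values of 73 occupy positions 5–6 → average rank (5+6)/2 = 5.5.
Site 1 values → pooled ranks: 80→1.5, 80→1.5, 73→5.5
Rank sum = 1.5 + 1.5 + 5.5 = 8.5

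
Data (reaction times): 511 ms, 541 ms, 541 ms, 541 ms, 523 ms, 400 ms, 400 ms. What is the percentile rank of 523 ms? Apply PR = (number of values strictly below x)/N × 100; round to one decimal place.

N = 7.
Strictly below 523: 3. Equal to 523: 1.
PR = 3/7 × 100 = 42.9

42.9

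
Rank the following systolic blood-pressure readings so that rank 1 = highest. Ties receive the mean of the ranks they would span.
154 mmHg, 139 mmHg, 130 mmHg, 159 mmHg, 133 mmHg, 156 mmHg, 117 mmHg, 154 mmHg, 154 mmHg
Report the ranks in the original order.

4, 6, 8, 1, 7, 2, 9, 4, 4

Sorted (descending): 159, 156, 154, 154, 154, 139, 133, 130, 117
The 3 values of 154 occupy positions 3–5 → average rank 4.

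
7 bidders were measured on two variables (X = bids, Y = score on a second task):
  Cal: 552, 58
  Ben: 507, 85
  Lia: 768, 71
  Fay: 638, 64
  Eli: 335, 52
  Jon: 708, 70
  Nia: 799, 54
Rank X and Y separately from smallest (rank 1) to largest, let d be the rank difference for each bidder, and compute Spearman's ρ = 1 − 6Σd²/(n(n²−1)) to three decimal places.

Ranks of variable 1: 3, 2, 6, 4, 1, 5, 7
Ranks of variable 2: 3, 7, 6, 4, 1, 5, 2
d = r₁ − r₂: 0, -5, 0, 0, 0, 0, 5
d²: 0, 25, 0, 0, 0, 0, 25; Σd² = 50
ρ = 1 − 6·50/(7·48) = 1 − 300/336 = 0.107

0.107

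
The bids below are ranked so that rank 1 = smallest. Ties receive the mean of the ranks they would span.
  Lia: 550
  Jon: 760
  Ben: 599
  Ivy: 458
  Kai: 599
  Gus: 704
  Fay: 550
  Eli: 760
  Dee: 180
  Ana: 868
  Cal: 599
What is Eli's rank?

Sorted (ascending): 180, 458, 550, 550, 599, 599, 599, 704, 760, 760, 868
The 2 values of 550 occupy positions 3–4 → average rank (3+4)/2 = 3.5.
The 3 values of 599 occupy positions 5–7 → average rank 6.
The 2 values of 760 occupy positions 9–10 → average rank (9+10)/2 = 9.5.
Eli has value 760 → rank 9.5.

9.5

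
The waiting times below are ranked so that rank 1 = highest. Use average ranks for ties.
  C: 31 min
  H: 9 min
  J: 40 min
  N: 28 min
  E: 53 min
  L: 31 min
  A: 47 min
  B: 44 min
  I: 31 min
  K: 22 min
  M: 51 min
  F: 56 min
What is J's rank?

Sorted (descending): 56, 53, 51, 47, 44, 40, 31, 31, 31, 28, 22, 9
The 3 values of 31 occupy positions 7–9 → average rank 8.
J has value 40 min → rank 6.

6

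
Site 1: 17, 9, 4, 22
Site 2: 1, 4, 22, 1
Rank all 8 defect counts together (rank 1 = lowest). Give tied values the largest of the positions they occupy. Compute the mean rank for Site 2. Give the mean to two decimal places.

Sorted (ascending): 1, 1, 4, 4, 9, 17, 22, 22
The 2 values of 1 occupy positions 1–2 → each gets rank 2.
The 2 values of 4 occupy positions 3–4 → each gets rank 4.
The 2 values of 22 occupy positions 7–8 → each gets rank 8.
Site 2 values → pooled ranks: 1→2, 4→4, 22→8, 1→2
Mean rank = (2 + 4 + 8 + 2) / 4 = 4.00

4.00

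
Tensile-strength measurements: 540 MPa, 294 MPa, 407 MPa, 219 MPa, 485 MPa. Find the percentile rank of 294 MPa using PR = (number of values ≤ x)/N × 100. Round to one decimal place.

N = 5.
Strictly below 294: 1. Equal to 294: 1.
PR = 2/5 × 100 = 40.0

40.0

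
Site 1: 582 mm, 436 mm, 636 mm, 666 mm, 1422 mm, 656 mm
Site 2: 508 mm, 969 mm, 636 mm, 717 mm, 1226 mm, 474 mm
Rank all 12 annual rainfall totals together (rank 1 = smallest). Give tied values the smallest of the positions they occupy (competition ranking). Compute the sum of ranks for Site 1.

37

Sorted (ascending): 436, 474, 508, 582, 636, 636, 656, 666, 717, 969, 1226, 1422
The 2 values of 636 occupy positions 5–6 → each gets rank 5.
Site 1 values → pooled ranks: 582→4, 436→1, 636→5, 666→8, 1422→12, 656→7
Rank sum = 4 + 1 + 5 + 8 + 12 + 7 = 37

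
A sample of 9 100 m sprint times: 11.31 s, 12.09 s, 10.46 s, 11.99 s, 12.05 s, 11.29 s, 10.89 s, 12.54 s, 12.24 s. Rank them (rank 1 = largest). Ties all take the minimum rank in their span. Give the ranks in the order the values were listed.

Sorted (descending): 12.54, 12.24, 12.09, 12.05, 11.99, 11.31, 11.29, 10.89, 10.46
No ties — each value takes its position as its rank.

6, 3, 9, 5, 4, 7, 8, 1, 2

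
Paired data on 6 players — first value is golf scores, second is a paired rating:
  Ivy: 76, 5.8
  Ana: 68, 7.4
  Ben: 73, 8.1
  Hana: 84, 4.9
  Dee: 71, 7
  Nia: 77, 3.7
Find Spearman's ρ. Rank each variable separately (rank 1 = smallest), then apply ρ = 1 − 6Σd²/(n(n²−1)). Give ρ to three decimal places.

-0.771

Ranks of variable 1: 4, 1, 3, 6, 2, 5
Ranks of variable 2: 3, 5, 6, 2, 4, 1
d = r₁ − r₂: 1, -4, -3, 4, -2, 4
d²: 1, 16, 9, 16, 4, 16; Σd² = 62
ρ = 1 − 6·62/(6·35) = 1 − 372/210 = -0.771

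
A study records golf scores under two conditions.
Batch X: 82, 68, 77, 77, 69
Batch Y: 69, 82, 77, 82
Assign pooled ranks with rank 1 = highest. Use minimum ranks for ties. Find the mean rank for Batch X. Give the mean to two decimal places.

5.00

Sorted (descending): 82, 82, 82, 77, 77, 77, 69, 69, 68
The 3 values of 82 occupy positions 1–3 → each gets rank 1.
The 3 values of 77 occupy positions 4–6 → each gets rank 4.
The 2 values of 69 occupy positions 7–8 → each gets rank 7.
Batch X values → pooled ranks: 82→1, 68→9, 77→4, 77→4, 69→7
Mean rank = (1 + 9 + 4 + 4 + 7) / 5 = 5.00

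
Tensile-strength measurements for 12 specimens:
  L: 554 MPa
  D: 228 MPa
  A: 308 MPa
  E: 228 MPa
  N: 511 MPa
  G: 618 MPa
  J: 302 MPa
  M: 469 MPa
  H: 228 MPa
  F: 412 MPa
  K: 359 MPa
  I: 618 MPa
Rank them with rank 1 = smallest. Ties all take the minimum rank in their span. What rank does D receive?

1

Sorted (ascending): 228, 228, 228, 302, 308, 359, 412, 469, 511, 554, 618, 618
The 3 values of 228 occupy positions 1–3 → each gets rank 1.
The 2 values of 618 occupy positions 11–12 → each gets rank 11.
D has value 228 MPa → rank 1.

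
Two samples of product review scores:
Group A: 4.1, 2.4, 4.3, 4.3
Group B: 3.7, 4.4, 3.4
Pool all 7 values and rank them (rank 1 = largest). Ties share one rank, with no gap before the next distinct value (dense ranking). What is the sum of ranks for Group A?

Sorted (descending): 4.4, 4.3, 4.3, 4.1, 3.7, 3.4, 2.4
The 2 values of 4.3 share dense rank 2.
Remaining distinct values take the next consecutive integers.
Group A values → pooled ranks: 4.1→3, 2.4→6, 4.3→2, 4.3→2
Rank sum = 3 + 6 + 2 + 2 = 13

13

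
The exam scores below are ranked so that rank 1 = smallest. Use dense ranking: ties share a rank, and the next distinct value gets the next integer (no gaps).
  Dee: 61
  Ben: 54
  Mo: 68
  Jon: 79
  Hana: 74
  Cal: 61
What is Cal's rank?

Sorted (ascending): 54, 61, 61, 68, 74, 79
The 2 values of 61 share dense rank 2.
Remaining distinct values take the next consecutive integers.
Cal has value 61 → rank 2.

2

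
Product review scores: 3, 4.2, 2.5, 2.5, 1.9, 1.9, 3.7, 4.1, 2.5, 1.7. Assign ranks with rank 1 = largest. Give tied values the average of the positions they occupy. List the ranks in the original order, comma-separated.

4, 1, 6, 6, 8.5, 8.5, 3, 2, 6, 10

Sorted (descending): 4.2, 4.1, 3.7, 3, 2.5, 2.5, 2.5, 1.9, 1.9, 1.7
The 3 values of 2.5 occupy positions 5–7 → average rank 6.
The 2 values of 1.9 occupy positions 8–9 → average rank (8+9)/2 = 8.5.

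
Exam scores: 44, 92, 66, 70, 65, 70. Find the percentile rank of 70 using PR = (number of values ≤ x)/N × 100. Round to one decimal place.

N = 6.
Strictly below 70: 3. Equal to 70: 2.
PR = 5/6 × 100 = 83.3

83.3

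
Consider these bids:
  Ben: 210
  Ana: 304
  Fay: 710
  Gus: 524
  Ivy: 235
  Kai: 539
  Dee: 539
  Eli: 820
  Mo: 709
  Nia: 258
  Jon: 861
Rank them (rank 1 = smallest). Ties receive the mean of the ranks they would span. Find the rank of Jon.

11

Sorted (ascending): 210, 235, 258, 304, 524, 539, 539, 709, 710, 820, 861
The 2 values of 539 occupy positions 6–7 → average rank (6+7)/2 = 6.5.
Jon has value 861 → rank 11.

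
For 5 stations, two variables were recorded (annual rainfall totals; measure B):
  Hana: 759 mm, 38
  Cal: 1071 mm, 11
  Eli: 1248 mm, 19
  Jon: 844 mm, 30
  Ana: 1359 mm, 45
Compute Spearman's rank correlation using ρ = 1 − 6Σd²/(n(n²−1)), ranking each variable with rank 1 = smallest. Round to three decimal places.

0.100

Ranks of variable 1: 1, 3, 4, 2, 5
Ranks of variable 2: 4, 1, 2, 3, 5
d = r₁ − r₂: -3, 2, 2, -1, 0
d²: 9, 4, 4, 1, 0; Σd² = 18
ρ = 1 − 6·18/(5·24) = 1 − 108/120 = 0.100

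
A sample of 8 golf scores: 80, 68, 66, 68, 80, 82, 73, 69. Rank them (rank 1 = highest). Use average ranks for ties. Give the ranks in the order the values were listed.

Sorted (descending): 82, 80, 80, 73, 69, 68, 68, 66
The 2 values of 80 occupy positions 2–3 → average rank (2+3)/2 = 2.5.
The 2 values of 68 occupy positions 6–7 → average rank (6+7)/2 = 6.5.

2.5, 6.5, 8, 6.5, 2.5, 1, 4, 5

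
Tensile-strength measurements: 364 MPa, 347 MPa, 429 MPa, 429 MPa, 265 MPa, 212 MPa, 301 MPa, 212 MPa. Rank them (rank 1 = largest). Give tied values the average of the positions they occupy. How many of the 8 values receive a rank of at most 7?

Sorted (descending): 429, 429, 364, 347, 301, 265, 212, 212
The 2 values of 429 occupy positions 1–2 → average rank (1+2)/2 = 1.5.
The 2 values of 212 occupy positions 7–8 → average rank (7+8)/2 = 7.5.
Ranks ≤ 7: {1.5, 1.5, 3, 4, 5, 6} → 6 values.

6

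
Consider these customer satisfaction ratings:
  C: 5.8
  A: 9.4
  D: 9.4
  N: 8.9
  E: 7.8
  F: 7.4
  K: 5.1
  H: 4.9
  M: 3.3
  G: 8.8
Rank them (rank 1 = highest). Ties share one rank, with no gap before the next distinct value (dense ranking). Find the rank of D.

1

Sorted (descending): 9.4, 9.4, 8.9, 8.8, 7.8, 7.4, 5.8, 5.1, 4.9, 3.3
The 2 values of 9.4 share dense rank 1.
Remaining distinct values take the next consecutive integers.
D has value 9.4 → rank 1.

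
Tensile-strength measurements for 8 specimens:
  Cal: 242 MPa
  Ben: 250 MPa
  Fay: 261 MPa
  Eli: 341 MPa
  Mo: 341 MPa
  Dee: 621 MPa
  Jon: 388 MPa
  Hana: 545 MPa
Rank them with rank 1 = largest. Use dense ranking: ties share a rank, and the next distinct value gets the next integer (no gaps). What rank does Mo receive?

4

Sorted (descending): 621, 545, 388, 341, 341, 261, 250, 242
The 2 values of 341 share dense rank 4.
Remaining distinct values take the next consecutive integers.
Mo has value 341 MPa → rank 4.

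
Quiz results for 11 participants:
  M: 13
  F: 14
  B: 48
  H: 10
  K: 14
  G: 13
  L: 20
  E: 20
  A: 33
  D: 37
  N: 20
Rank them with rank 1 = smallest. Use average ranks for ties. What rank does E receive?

Sorted (ascending): 10, 13, 13, 14, 14, 20, 20, 20, 33, 37, 48
The 2 values of 13 occupy positions 2–3 → average rank (2+3)/2 = 2.5.
The 2 values of 14 occupy positions 4–5 → average rank (4+5)/2 = 4.5.
The 3 values of 20 occupy positions 6–8 → average rank 7.
E has value 20 → rank 7.

7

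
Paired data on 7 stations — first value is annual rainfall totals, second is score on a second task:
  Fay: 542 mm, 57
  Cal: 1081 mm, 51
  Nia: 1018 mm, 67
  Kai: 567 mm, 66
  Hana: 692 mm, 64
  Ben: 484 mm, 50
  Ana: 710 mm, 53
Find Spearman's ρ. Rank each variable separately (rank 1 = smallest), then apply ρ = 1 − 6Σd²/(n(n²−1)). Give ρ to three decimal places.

0.214

Ranks of variable 1: 2, 7, 6, 3, 4, 1, 5
Ranks of variable 2: 4, 2, 7, 6, 5, 1, 3
d = r₁ − r₂: -2, 5, -1, -3, -1, 0, 2
d²: 4, 25, 1, 9, 1, 0, 4; Σd² = 44
ρ = 1 − 6·44/(7·48) = 1 − 264/336 = 0.214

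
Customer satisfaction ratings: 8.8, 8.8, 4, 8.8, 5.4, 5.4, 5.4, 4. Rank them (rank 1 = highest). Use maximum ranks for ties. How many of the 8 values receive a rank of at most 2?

Sorted (descending): 8.8, 8.8, 8.8, 5.4, 5.4, 5.4, 4, 4
The 3 values of 8.8 occupy positions 1–3 → each gets rank 3.
The 3 values of 5.4 occupy positions 4–6 → each gets rank 6.
The 2 values of 4 occupy positions 7–8 → each gets rank 8.
Ranks ≤ 2: {} → 0 values.

0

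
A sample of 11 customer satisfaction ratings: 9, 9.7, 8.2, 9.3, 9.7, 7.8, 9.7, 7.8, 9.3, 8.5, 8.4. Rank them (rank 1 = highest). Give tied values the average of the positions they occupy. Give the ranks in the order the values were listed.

6, 2, 9, 4.5, 2, 10.5, 2, 10.5, 4.5, 7, 8

Sorted (descending): 9.7, 9.7, 9.7, 9.3, 9.3, 9, 8.5, 8.4, 8.2, 7.8, 7.8
The 3 values of 9.7 occupy positions 1–3 → average rank 2.
The 2 values of 9.3 occupy positions 4–5 → average rank (4+5)/2 = 4.5.
The 2 values of 7.8 occupy positions 10–11 → average rank (10+11)/2 = 10.5.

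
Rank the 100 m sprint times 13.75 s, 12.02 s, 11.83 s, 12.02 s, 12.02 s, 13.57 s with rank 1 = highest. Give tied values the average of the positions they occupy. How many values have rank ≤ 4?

5

Sorted (descending): 13.75, 13.57, 12.02, 12.02, 12.02, 11.83
The 3 values of 12.02 occupy positions 3–5 → average rank 4.
Ranks ≤ 4: {1, 2, 4, 4, 4} → 5 values.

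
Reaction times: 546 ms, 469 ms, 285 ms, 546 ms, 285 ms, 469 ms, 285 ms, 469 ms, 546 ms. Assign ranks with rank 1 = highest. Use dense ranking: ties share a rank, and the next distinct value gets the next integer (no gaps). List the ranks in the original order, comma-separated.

Sorted (descending): 546, 546, 546, 469, 469, 469, 285, 285, 285
The 3 values of 546 share dense rank 1.
The 3 values of 469 share dense rank 2.
The 3 values of 285 share dense rank 3.

1, 2, 3, 1, 3, 2, 3, 2, 1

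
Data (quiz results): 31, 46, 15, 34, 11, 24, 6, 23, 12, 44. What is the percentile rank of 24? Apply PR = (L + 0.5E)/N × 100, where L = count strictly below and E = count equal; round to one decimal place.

55.0

N = 10.
Strictly below 24: 5. Equal to 24: 1.
PR = (5 + 0.5·1)/10 × 100 = 55.0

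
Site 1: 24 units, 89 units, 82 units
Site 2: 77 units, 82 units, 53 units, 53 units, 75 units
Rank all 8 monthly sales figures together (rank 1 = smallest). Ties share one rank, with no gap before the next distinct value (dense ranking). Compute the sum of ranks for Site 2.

16

Sorted (ascending): 24, 53, 53, 75, 77, 82, 82, 89
The 2 values of 53 share dense rank 2.
The 2 values of 82 share dense rank 5.
Remaining distinct values take the next consecutive integers.
Site 2 values → pooled ranks: 77→4, 82→5, 53→2, 53→2, 75→3
Rank sum = 4 + 5 + 2 + 2 + 3 = 16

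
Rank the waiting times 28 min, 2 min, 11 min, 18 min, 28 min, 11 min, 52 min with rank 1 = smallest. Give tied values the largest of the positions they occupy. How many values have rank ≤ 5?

Sorted (ascending): 2, 11, 11, 18, 28, 28, 52
The 2 values of 11 occupy positions 2–3 → each gets rank 3.
The 2 values of 28 occupy positions 5–6 → each gets rank 6.
Ranks ≤ 5: {1, 3, 3, 4} → 4 values.

4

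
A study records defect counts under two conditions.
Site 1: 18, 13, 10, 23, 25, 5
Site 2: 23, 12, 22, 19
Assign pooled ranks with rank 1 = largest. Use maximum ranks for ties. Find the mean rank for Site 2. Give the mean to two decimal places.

Sorted (descending): 25, 23, 23, 22, 19, 18, 13, 12, 10, 5
The 2 values of 23 occupy positions 2–3 → each gets rank 3.
Site 2 values → pooled ranks: 23→3, 12→8, 22→4, 19→5
Mean rank = (3 + 8 + 4 + 5) / 4 = 5.00

5.00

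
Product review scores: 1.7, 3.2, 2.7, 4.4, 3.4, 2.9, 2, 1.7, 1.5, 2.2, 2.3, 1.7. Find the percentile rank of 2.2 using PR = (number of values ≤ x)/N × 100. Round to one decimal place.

50.0

N = 12.
Strictly below 2.2: 5. Equal to 2.2: 1.
PR = 6/12 × 100 = 50.0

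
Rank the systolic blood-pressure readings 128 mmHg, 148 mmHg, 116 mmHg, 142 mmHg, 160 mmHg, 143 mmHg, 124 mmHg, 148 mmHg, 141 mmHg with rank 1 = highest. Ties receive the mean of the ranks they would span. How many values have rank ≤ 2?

1

Sorted (descending): 160, 148, 148, 143, 142, 141, 128, 124, 116
The 2 values of 148 occupy positions 2–3 → average rank (2+3)/2 = 2.5.
Ranks ≤ 2: {1} → 1 value.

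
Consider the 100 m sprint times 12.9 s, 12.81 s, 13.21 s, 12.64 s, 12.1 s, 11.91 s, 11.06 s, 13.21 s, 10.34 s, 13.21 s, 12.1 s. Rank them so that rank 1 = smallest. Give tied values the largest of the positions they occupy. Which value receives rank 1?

Sorted (ascending): 10.34, 11.06, 11.91, 12.1, 12.1, 12.64, 12.81, 12.9, 13.21, 13.21, 13.21
The 2 values of 12.1 occupy positions 4–5 → each gets rank 5.
The 3 values of 13.21 occupy positions 9–11 → each gets rank 11.
Rank 1 → value 10.34.

10.34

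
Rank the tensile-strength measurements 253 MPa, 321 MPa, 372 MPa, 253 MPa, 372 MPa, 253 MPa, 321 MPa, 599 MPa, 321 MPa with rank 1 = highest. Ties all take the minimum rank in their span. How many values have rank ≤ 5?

Sorted (descending): 599, 372, 372, 321, 321, 321, 253, 253, 253
The 2 values of 372 occupy positions 2–3 → each gets rank 2.
The 3 values of 321 occupy positions 4–6 → each gets rank 4.
The 3 values of 253 occupy positions 7–9 → each gets rank 7.
Ranks ≤ 5: {1, 2, 2, 4, 4, 4} → 6 values.

6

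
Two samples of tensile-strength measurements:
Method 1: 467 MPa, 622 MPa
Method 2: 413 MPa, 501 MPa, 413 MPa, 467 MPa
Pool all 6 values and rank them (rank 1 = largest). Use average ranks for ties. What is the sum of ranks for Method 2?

16.5

Sorted (descending): 622, 501, 467, 467, 413, 413
The 2 values of 467 occupy positions 3–4 → average rank (3+4)/2 = 3.5.
The 2 values of 413 occupy positions 5–6 → average rank (5+6)/2 = 5.5.
Method 2 values → pooled ranks: 413→5.5, 501→2, 413→5.5, 467→3.5
Rank sum = 5.5 + 2 + 5.5 + 3.5 = 16.5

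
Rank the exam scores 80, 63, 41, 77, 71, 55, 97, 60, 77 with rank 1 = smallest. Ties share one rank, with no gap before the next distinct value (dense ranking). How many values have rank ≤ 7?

Sorted (ascending): 41, 55, 60, 63, 71, 77, 77, 80, 97
The 2 values of 77 share dense rank 6.
Remaining distinct values take the next consecutive integers.
Ranks ≤ 7: {1, 2, 3, 4, 5, 6, 6, 7} → 8 values.

8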